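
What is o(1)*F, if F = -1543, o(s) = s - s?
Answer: 0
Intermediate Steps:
o(s) = 0
o(1)*F = 0*(-1543) = 0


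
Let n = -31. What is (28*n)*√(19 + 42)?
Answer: -868*√61 ≈ -6779.3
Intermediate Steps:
(28*n)*√(19 + 42) = (28*(-31))*√(19 + 42) = -868*√61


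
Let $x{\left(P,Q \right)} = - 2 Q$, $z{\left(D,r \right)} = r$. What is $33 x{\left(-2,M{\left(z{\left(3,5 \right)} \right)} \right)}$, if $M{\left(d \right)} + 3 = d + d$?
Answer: $-462$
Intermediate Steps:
$M{\left(d \right)} = -3 + 2 d$ ($M{\left(d \right)} = -3 + \left(d + d\right) = -3 + 2 d$)
$33 x{\left(-2,M{\left(z{\left(3,5 \right)} \right)} \right)} = 33 \left(- 2 \left(-3 + 2 \cdot 5\right)\right) = 33 \left(- 2 \left(-3 + 10\right)\right) = 33 \left(\left(-2\right) 7\right) = 33 \left(-14\right) = -462$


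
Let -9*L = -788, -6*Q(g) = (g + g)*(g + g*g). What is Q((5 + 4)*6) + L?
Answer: -480352/9 ≈ -53372.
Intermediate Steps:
Q(g) = -g*(g + g**2)/3 (Q(g) = -(g + g)*(g + g*g)/6 = -2*g*(g + g**2)/6 = -g*(g + g**2)/3)
L = 788/9 (L = -1/9*(-788) = 788/9 ≈ 87.556)
Q((5 + 4)*6) + L = ((5 + 4)*6)**2*(-1 - (5 + 4)*6)/3 + 788/9 = (9*6)**2*(-1 - 9*6)/3 + 788/9 = (1/3)*54**2*(-1 - 1*54) + 788/9 = (1/3)*2916*(-1 - 54) + 788/9 = (1/3)*2916*(-55) + 788/9 = -53460 + 788/9 = -480352/9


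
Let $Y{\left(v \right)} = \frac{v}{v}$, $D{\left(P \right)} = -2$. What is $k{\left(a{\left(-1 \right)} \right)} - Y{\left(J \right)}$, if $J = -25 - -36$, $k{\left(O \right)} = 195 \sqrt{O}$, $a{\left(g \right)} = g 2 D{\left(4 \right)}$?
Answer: $389$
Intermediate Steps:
$a{\left(g \right)} = - 4 g$ ($a{\left(g \right)} = g 2 \left(-2\right) = 2 g \left(-2\right) = - 4 g$)
$J = 11$ ($J = -25 + 36 = 11$)
$Y{\left(v \right)} = 1$
$k{\left(a{\left(-1 \right)} \right)} - Y{\left(J \right)} = 195 \sqrt{\left(-4\right) \left(-1\right)} - 1 = 195 \sqrt{4} - 1 = 195 \cdot 2 - 1 = 390 - 1 = 389$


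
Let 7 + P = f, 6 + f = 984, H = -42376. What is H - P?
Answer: -43347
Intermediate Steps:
f = 978 (f = -6 + 984 = 978)
P = 971 (P = -7 + 978 = 971)
H - P = -42376 - 1*971 = -42376 - 971 = -43347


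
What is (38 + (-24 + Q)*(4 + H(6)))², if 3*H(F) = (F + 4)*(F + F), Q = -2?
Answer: 1223236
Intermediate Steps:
H(F) = 2*F*(4 + F)/3 (H(F) = ((F + 4)*(F + F))/3 = ((4 + F)*(2*F))/3 = (2*F*(4 + F))/3 = 2*F*(4 + F)/3)
(38 + (-24 + Q)*(4 + H(6)))² = (38 + (-24 - 2)*(4 + (⅔)*6*(4 + 6)))² = (38 - 26*(4 + (⅔)*6*10))² = (38 - 26*(4 + 40))² = (38 - 26*44)² = (38 - 1144)² = (-1106)² = 1223236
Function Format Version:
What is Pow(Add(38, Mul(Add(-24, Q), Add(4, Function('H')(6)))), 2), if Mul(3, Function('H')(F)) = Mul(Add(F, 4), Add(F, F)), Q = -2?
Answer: 1223236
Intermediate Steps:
Function('H')(F) = Mul(Rational(2, 3), F, Add(4, F)) (Function('H')(F) = Mul(Rational(1, 3), Mul(Add(F, 4), Add(F, F))) = Mul(Rational(1, 3), Mul(Add(4, F), Mul(2, F))) = Mul(Rational(1, 3), Mul(2, F, Add(4, F))) = Mul(Rational(2, 3), F, Add(4, F)))
Pow(Add(38, Mul(Add(-24, Q), Add(4, Function('H')(6)))), 2) = Pow(Add(38, Mul(Add(-24, -2), Add(4, Mul(Rational(2, 3), 6, Add(4, 6))))), 2) = Pow(Add(38, Mul(-26, Add(4, Mul(Rational(2, 3), 6, 10)))), 2) = Pow(Add(38, Mul(-26, Add(4, 40))), 2) = Pow(Add(38, Mul(-26, 44)), 2) = Pow(Add(38, -1144), 2) = Pow(-1106, 2) = 1223236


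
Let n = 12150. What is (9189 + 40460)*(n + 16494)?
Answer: 1422145956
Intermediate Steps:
(9189 + 40460)*(n + 16494) = (9189 + 40460)*(12150 + 16494) = 49649*28644 = 1422145956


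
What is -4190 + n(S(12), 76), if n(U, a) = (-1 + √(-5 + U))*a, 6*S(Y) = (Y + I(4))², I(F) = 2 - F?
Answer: -4266 + 76*√105/3 ≈ -4006.4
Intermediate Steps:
S(Y) = (-2 + Y)²/6 (S(Y) = (Y + (2 - 1*4))²/6 = (Y + (2 - 4))²/6 = (Y - 2)²/6 = (-2 + Y)²/6)
n(U, a) = a*(-1 + √(-5 + U))
-4190 + n(S(12), 76) = -4190 + 76*(-1 + √(-5 + (-2 + 12)²/6)) = -4190 + 76*(-1 + √(-5 + (⅙)*10²)) = -4190 + 76*(-1 + √(-5 + (⅙)*100)) = -4190 + 76*(-1 + √(-5 + 50/3)) = -4190 + 76*(-1 + √(35/3)) = -4190 + 76*(-1 + √105/3) = -4190 + (-76 + 76*√105/3) = -4266 + 76*√105/3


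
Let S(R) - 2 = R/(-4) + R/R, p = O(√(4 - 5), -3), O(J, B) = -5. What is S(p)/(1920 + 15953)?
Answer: 17/71492 ≈ 0.00023779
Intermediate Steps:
p = -5
S(R) = 3 - R/4 (S(R) = 2 + (R/(-4) + R/R) = 2 + (R*(-¼) + 1) = 2 + (-R/4 + 1) = 2 + (1 - R/4) = 3 - R/4)
S(p)/(1920 + 15953) = (3 - ¼*(-5))/(1920 + 15953) = (3 + 5/4)/17873 = (1/17873)*(17/4) = 17/71492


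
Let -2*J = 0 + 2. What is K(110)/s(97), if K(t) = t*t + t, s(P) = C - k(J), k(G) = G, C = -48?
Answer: -12210/47 ≈ -259.79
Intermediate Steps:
J = -1 (J = -(0 + 2)/2 = -½*2 = -1)
s(P) = -47 (s(P) = -48 - 1*(-1) = -48 + 1 = -47)
K(t) = t + t² (K(t) = t² + t = t + t²)
K(110)/s(97) = (110*(1 + 110))/(-47) = (110*111)*(-1/47) = 12210*(-1/47) = -12210/47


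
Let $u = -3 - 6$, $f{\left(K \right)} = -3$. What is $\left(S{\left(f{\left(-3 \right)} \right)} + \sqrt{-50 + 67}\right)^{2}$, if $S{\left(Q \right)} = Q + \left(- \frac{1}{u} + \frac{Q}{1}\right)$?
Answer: $\frac{4186}{81} - \frac{106 \sqrt{17}}{9} \approx 3.118$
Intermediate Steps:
$u = -9$ ($u = -3 - 6 = -9$)
$S{\left(Q \right)} = \frac{1}{9} + 2 Q$ ($S{\left(Q \right)} = Q + \left(- \frac{1}{-9} + \frac{Q}{1}\right) = Q + \left(\left(-1\right) \left(- \frac{1}{9}\right) + Q 1\right) = Q + \left(\frac{1}{9} + Q\right) = \frac{1}{9} + 2 Q$)
$\left(S{\left(f{\left(-3 \right)} \right)} + \sqrt{-50 + 67}\right)^{2} = \left(\left(\frac{1}{9} + 2 \left(-3\right)\right) + \sqrt{-50 + 67}\right)^{2} = \left(\left(\frac{1}{9} - 6\right) + \sqrt{17}\right)^{2} = \left(- \frac{53}{9} + \sqrt{17}\right)^{2}$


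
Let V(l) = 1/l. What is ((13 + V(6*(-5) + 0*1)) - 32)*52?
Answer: -14846/15 ≈ -989.73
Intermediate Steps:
((13 + V(6*(-5) + 0*1)) - 32)*52 = ((13 + 1/(6*(-5) + 0*1)) - 32)*52 = ((13 + 1/(-30 + 0)) - 32)*52 = ((13 + 1/(-30)) - 32)*52 = ((13 - 1/30) - 32)*52 = (389/30 - 32)*52 = -571/30*52 = -14846/15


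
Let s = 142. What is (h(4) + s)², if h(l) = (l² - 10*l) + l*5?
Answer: 19044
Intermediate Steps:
h(l) = l² - 5*l (h(l) = (l² - 10*l) + 5*l = l² - 5*l)
(h(4) + s)² = (4*(-5 + 4) + 142)² = (4*(-1) + 142)² = (-4 + 142)² = 138² = 19044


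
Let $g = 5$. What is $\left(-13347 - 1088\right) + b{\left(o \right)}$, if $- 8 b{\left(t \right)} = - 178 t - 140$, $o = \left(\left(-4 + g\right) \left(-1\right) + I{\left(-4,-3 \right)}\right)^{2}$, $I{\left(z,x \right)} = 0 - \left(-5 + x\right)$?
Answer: $- \frac{53309}{4} \approx -13327.0$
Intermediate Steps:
$I{\left(z,x \right)} = 5 - x$
$o = 49$ ($o = \left(\left(-4 + 5\right) \left(-1\right) + \left(5 - -3\right)\right)^{2} = \left(1 \left(-1\right) + \left(5 + 3\right)\right)^{2} = \left(-1 + 8\right)^{2} = 7^{2} = 49$)
$b{\left(t \right)} = \frac{35}{2} + \frac{89 t}{4}$ ($b{\left(t \right)} = - \frac{- 178 t - 140}{8} = - \frac{-140 - 178 t}{8} = \frac{35}{2} + \frac{89 t}{4}$)
$\left(-13347 - 1088\right) + b{\left(o \right)} = \left(-13347 - 1088\right) + \left(\frac{35}{2} + \frac{89}{4} \cdot 49\right) = \left(-13347 - 1088\right) + \left(\frac{35}{2} + \frac{4361}{4}\right) = -14435 + \frac{4431}{4} = - \frac{53309}{4}$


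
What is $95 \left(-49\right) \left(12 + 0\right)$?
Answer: $-55860$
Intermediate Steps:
$95 \left(-49\right) \left(12 + 0\right) = \left(-4655\right) 12 = -55860$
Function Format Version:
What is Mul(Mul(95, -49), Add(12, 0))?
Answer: -55860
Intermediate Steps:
Mul(Mul(95, -49), Add(12, 0)) = Mul(-4655, 12) = -55860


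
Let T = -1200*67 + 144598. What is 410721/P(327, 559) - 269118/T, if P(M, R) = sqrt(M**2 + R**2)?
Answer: -134559/32099 + 410721*sqrt(419410)/419410 ≈ 630.01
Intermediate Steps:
T = 64198 (T = -80400 + 144598 = 64198)
410721/P(327, 559) - 269118/T = 410721/(sqrt(327**2 + 559**2)) - 269118/64198 = 410721/(sqrt(106929 + 312481)) - 269118*1/64198 = 410721/(sqrt(419410)) - 134559/32099 = 410721*(sqrt(419410)/419410) - 134559/32099 = 410721*sqrt(419410)/419410 - 134559/32099 = -134559/32099 + 410721*sqrt(419410)/419410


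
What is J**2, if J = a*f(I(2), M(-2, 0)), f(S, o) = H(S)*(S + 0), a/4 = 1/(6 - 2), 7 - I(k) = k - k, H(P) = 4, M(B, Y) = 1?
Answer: 784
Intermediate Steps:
I(k) = 7 (I(k) = 7 - (k - k) = 7 - 1*0 = 7 + 0 = 7)
a = 1 (a = 4/(6 - 2) = 4/4 = 4*(1/4) = 1)
f(S, o) = 4*S (f(S, o) = 4*(S + 0) = 4*S)
J = 28 (J = 1*(4*7) = 1*28 = 28)
J**2 = 28**2 = 784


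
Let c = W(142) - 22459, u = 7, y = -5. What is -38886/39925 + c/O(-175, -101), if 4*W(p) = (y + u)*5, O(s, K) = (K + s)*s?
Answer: -14798771/10284680 ≈ -1.4389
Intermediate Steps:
O(s, K) = s*(K + s)
W(p) = 5/2 (W(p) = ((-5 + 7)*5)/4 = (2*5)/4 = (¼)*10 = 5/2)
c = -44913/2 (c = 5/2 - 22459 = -44913/2 ≈ -22457.)
-38886/39925 + c/O(-175, -101) = -38886/39925 - 44913*(-1/(175*(-101 - 175)))/2 = -38886*1/39925 - 44913/(2*((-175*(-276)))) = -38886/39925 - 44913/2/48300 = -38886/39925 - 44913/2*1/48300 = -38886/39925 - 14971/32200 = -14798771/10284680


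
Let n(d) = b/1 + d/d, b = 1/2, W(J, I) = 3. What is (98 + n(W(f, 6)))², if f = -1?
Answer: 39601/4 ≈ 9900.3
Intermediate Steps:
b = ½ ≈ 0.50000
n(d) = 3/2 (n(d) = (½)/1 + d/d = (½)*1 + 1 = ½ + 1 = 3/2)
(98 + n(W(f, 6)))² = (98 + 3/2)² = (199/2)² = 39601/4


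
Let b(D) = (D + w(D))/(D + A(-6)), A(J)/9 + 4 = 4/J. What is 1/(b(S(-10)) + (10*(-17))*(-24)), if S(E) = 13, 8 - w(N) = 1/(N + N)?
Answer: 754/3075775 ≈ 0.00024514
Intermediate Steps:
w(N) = 8 - 1/(2*N) (w(N) = 8 - 1/(N + N) = 8 - 1/(2*N))
A(J) = -36 + 36/J (A(J) = -36 + 9*(4/J) = -36 + 36/J)
b(D) = (8 + D - 1/(2*D))/(-42 + D) (b(D) = (D + (8 - 1/(2*D)))/(D + (-36 + 36/(-6))) = (8 + D - 1/(2*D))/(D + (-36 + 36*(-⅙))) = (8 + D - 1/(2*D))/(D + (-36 - 6)) = (8 + D - 1/(2*D))/(D - 42) = (8 + D - 1/(2*D))/(-42 + D))
1/(b(S(-10)) + (10*(-17))*(-24)) = 1/((½ - 1*13² - 8*13)/(13*(42 - 1*13)) + (10*(-17))*(-24)) = 1/((½ - 1*169 - 104)/(13*(42 - 13)) - 170*(-24)) = 1/((1/13)*(½ - 169 - 104)/29 + 4080) = 1/((1/13)*(1/29)*(-545/2) + 4080) = 1/(-545/754 + 4080) = 1/(3075775/754) = 754/3075775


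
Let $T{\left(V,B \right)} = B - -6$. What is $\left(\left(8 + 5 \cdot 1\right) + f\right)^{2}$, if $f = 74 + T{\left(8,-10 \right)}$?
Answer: $6889$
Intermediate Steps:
$T{\left(V,B \right)} = 6 + B$ ($T{\left(V,B \right)} = B + 6 = 6 + B$)
$f = 70$ ($f = 74 + \left(6 - 10\right) = 74 - 4 = 70$)
$\left(\left(8 + 5 \cdot 1\right) + f\right)^{2} = \left(\left(8 + 5 \cdot 1\right) + 70\right)^{2} = \left(\left(8 + 5\right) + 70\right)^{2} = \left(13 + 70\right)^{2} = 83^{2} = 6889$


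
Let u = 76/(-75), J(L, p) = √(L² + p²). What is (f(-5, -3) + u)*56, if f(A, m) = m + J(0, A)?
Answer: 4144/75 ≈ 55.253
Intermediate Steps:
f(A, m) = m + √(A²) (f(A, m) = m + √(0² + A²) = m + √(0 + A²) = m + √(A²))
u = -76/75 (u = 76*(-1/75) = -76/75 ≈ -1.0133)
(f(-5, -3) + u)*56 = ((-3 + √((-5)²)) - 76/75)*56 = ((-3 + √25) - 76/75)*56 = ((-3 + 5) - 76/75)*56 = (2 - 76/75)*56 = (74/75)*56 = 4144/75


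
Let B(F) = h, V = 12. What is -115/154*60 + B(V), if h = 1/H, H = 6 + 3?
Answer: -30973/693 ≈ -44.694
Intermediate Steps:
H = 9
h = ⅑ (h = 1/9 = ⅑ ≈ 0.11111)
B(F) = ⅑
-115/154*60 + B(V) = -115/154*60 + ⅑ = -3450/77 + ⅑ = -30973/693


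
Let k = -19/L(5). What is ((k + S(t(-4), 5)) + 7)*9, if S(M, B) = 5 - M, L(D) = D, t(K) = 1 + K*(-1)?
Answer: 144/5 ≈ 28.800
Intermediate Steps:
t(K) = 1 - K
k = -19/5 ≈ -3.8000
((k + S(t(-4), 5)) + 7)*9 = ((-19/5 + (5 - (1 - 1*(-4)))) + 7)*9 = ((-19/5 + (5 - (1 + 4))) + 7)*9 = ((-19/5 + (5 - 1*5)) + 7)*9 = ((-19/5 + (5 - 5)) + 7)*9 = ((-19/5 + 0) + 7)*9 = (-19/5 + 7)*9 = (16/5)*9 = 144/5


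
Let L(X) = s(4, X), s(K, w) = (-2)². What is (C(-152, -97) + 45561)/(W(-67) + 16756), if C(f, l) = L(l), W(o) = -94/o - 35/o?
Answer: 3052855/1122781 ≈ 2.7190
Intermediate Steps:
W(o) = -129/o
s(K, w) = 4
L(X) = 4
C(f, l) = 4
(C(-152, -97) + 45561)/(W(-67) + 16756) = (4 + 45561)/(-129/(-67) + 16756) = 45565/(-129*(-1/67) + 16756) = 45565/(129/67 + 16756) = 45565/(1122781/67) = 45565*(67/1122781) = 3052855/1122781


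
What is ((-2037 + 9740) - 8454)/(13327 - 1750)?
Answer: -751/11577 ≈ -0.064870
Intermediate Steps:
((-2037 + 9740) - 8454)/(13327 - 1750) = (7703 - 8454)/11577 = -751*1/11577 = -751/11577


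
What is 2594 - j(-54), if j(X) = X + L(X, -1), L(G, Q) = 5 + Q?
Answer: 2644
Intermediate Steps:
j(X) = 4 + X (j(X) = X + (5 - 1) = X + 4 = 4 + X)
2594 - j(-54) = 2594 - (4 - 54) = 2594 - 1*(-50) = 2594 + 50 = 2644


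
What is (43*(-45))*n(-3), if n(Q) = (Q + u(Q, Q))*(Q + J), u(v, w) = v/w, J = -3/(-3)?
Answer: -7740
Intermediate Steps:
J = 1 (J = -3*(-⅓) = 1)
n(Q) = (1 + Q)² (n(Q) = (Q + Q/Q)*(Q + 1) = (Q + 1)*(1 + Q) = (1 + Q)*(1 + Q) = (1 + Q)²)
(43*(-45))*n(-3) = (43*(-45))*(1 + (-3)² + 2*(-3)) = -1935*(1 + 9 - 6) = -1935*4 = -7740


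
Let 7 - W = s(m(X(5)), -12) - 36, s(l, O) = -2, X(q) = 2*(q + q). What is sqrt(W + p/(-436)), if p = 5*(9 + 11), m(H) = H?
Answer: 4*sqrt(33245)/109 ≈ 6.6911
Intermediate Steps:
X(q) = 4*q (X(q) = 2*(2*q) = 4*q)
p = 100 (p = 5*20 = 100)
W = 45 (W = 7 - (-2 - 36) = 7 - 1*(-38) = 7 + 38 = 45)
sqrt(W + p/(-436)) = sqrt(45 + 100/(-436)) = sqrt(45 + 100*(-1/436)) = sqrt(45 - 25/109) = sqrt(4880/109) = 4*sqrt(33245)/109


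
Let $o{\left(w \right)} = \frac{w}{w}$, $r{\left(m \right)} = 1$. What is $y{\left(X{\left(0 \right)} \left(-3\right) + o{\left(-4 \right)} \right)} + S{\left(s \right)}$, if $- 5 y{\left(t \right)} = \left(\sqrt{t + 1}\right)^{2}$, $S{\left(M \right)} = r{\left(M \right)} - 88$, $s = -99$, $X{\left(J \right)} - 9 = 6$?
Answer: $- \frac{392}{5} \approx -78.4$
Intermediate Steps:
$X{\left(J \right)} = 15$ ($X{\left(J \right)} = 9 + 6 = 15$)
$o{\left(w \right)} = 1$
$S{\left(M \right)} = -87$ ($S{\left(M \right)} = 1 - 88 = -87$)
$y{\left(t \right)} = - \frac{1}{5} - \frac{t}{5}$ ($y{\left(t \right)} = - \frac{\left(\sqrt{t + 1}\right)^{2}}{5} = - \frac{\left(\sqrt{1 + t}\right)^{2}}{5} = - \frac{1 + t}{5} = - \frac{1}{5} - \frac{t}{5}$)
$y{\left(X{\left(0 \right)} \left(-3\right) + o{\left(-4 \right)} \right)} + S{\left(s \right)} = \left(- \frac{1}{5} - \frac{15 \left(-3\right) + 1}{5}\right) - 87 = \left(- \frac{1}{5} - \frac{-45 + 1}{5}\right) - 87 = \left(- \frac{1}{5} - - \frac{44}{5}\right) - 87 = \left(- \frac{1}{5} + \frac{44}{5}\right) - 87 = \frac{43}{5} - 87 = - \frac{392}{5}$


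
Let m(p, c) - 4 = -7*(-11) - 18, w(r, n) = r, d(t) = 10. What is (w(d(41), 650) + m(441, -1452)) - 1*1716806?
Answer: -1716733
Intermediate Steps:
m(p, c) = 63 (m(p, c) = 4 + (-7*(-11) - 18) = 4 + (77 - 18) = 4 + 59 = 63)
(w(d(41), 650) + m(441, -1452)) - 1*1716806 = (10 + 63) - 1*1716806 = 73 - 1716806 = -1716733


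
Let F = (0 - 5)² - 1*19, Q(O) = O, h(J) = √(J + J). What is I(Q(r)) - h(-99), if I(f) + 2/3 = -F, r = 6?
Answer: -20/3 - 3*I*√22 ≈ -6.6667 - 14.071*I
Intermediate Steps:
h(J) = √2*√J (h(J) = √(2*J) = √2*√J)
F = 6 (F = (-5)² - 19 = 25 - 19 = 6)
I(f) = -20/3 (I(f) = -⅔ - 1*6 = -⅔ - 6 = -20/3)
I(Q(r)) - h(-99) = -20/3 - √2*√(-99) = -20/3 - √2*3*I*√11 = -20/3 - 3*I*√22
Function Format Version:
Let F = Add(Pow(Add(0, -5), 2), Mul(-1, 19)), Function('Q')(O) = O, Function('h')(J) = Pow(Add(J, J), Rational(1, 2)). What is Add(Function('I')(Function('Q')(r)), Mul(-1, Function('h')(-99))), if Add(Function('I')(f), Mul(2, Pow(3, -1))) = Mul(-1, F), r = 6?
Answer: Add(Rational(-20, 3), Mul(-3, I, Pow(22, Rational(1, 2)))) ≈ Add(-6.6667, Mul(-14.071, I))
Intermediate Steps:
Function('h')(J) = Mul(Pow(2, Rational(1, 2)), Pow(J, Rational(1, 2))) (Function('h')(J) = Pow(Mul(2, J), Rational(1, 2)) = Mul(Pow(2, Rational(1, 2)), Pow(J, Rational(1, 2))))
F = 6 (F = Add(Pow(-5, 2), -19) = Add(25, -19) = 6)
Function('I')(f) = Rational(-20, 3) (Function('I')(f) = Add(Rational(-2, 3), Mul(-1, 6)) = Add(Rational(-2, 3), -6) = Rational(-20, 3))
Add(Function('I')(Function('Q')(r)), Mul(-1, Function('h')(-99))) = Add(Rational(-20, 3), Mul(-1, Mul(Pow(2, Rational(1, 2)), Pow(-99, Rational(1, 2))))) = Add(Rational(-20, 3), Mul(-1, Mul(Pow(2, Rational(1, 2)), Mul(3, I, Pow(11, Rational(1, 2)))))) = Add(Rational(-20, 3), Mul(-1, Mul(3, I, Pow(22, Rational(1, 2))))) = Add(Rational(-20, 3), Mul(-3, I, Pow(22, Rational(1, 2))))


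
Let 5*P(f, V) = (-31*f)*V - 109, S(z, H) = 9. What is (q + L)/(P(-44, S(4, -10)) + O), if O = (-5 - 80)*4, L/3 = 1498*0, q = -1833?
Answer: -3055/3489 ≈ -0.87561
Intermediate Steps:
L = 0 (L = 3*(1498*0) = 3*0 = 0)
P(f, V) = -109/5 - 31*V*f/5 (P(f, V) = ((-31*f)*V - 109)/5 = (-31*V*f - 109)/5 = (-109 - 31*V*f)/5 = -109/5 - 31*V*f/5)
O = -340 (O = -85*4 = -340)
(q + L)/(P(-44, S(4, -10)) + O) = (-1833 + 0)/((-109/5 - 31/5*9*(-44)) - 340) = -1833/((-109/5 + 12276/5) - 340) = -1833/(12167/5 - 340) = -1833/10467/5 = -1833*5/10467 = -3055/3489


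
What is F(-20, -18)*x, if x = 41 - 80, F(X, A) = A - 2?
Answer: 780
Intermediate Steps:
F(X, A) = -2 + A
x = -39
F(-20, -18)*x = (-2 - 18)*(-39) = -20*(-39) = 780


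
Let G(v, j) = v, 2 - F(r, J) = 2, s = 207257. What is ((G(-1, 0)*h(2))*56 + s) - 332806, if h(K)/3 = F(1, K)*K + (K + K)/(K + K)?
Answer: -125717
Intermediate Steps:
F(r, J) = 0 (F(r, J) = 2 - 1*2 = 2 - 2 = 0)
h(K) = 3 (h(K) = 3*(0*K + (K + K)/(K + K)) = 3*(0 + (2*K)/((2*K))) = 3*(0 + (2*K)*(1/(2*K))) = 3*(0 + 1) = 3*1 = 3)
((G(-1, 0)*h(2))*56 + s) - 332806 = (-1*3*56 + 207257) - 332806 = (-3*56 + 207257) - 332806 = (-168 + 207257) - 332806 = 207089 - 332806 = -125717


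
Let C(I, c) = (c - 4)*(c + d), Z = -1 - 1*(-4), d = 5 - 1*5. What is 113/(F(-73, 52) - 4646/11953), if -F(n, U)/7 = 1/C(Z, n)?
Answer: -1084603267/3742691 ≈ -289.79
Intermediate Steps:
d = 0 (d = 5 - 5 = 0)
Z = 3 (Z = -1 + 4 = 3)
C(I, c) = c*(-4 + c) (C(I, c) = (c - 4)*(c + 0) = (-4 + c)*c = c*(-4 + c))
F(n, U) = -7/(n*(-4 + n)) (F(n, U) = -7*1/(n*(-4 + n)) = -7/(n*(-4 + n)))
113/(F(-73, 52) - 4646/11953) = 113/(-7/(-73*(-4 - 73)) - 4646/11953) = 113/(-7*(-1/73)/(-77) - 4646*1/11953) = 113/(-7*(-1/73)*(-1/77) - 4646/11953) = 113/(-1/803 - 4646/11953) = 113/(-3742691/9598259) = 113*(-9598259/3742691) = -1084603267/3742691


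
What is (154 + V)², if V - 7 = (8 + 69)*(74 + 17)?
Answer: 51380224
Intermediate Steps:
V = 7014 (V = 7 + (8 + 69)*(74 + 17) = 7 + 77*91 = 7 + 7007 = 7014)
(154 + V)² = (154 + 7014)² = 7168² = 51380224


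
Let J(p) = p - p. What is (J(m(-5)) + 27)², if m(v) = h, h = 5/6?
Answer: 729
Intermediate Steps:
h = ⅚ (h = 5*(⅙) = ⅚ ≈ 0.83333)
m(v) = ⅚
J(p) = 0
(J(m(-5)) + 27)² = (0 + 27)² = 27² = 729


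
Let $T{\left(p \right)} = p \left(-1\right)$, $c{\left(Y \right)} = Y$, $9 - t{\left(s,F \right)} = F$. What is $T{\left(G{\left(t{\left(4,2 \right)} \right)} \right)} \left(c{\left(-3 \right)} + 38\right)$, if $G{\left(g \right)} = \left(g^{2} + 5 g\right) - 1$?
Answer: $-2905$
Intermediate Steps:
$t{\left(s,F \right)} = 9 - F$
$G{\left(g \right)} = -1 + g^{2} + 5 g$
$T{\left(p \right)} = - p$
$T{\left(G{\left(t{\left(4,2 \right)} \right)} \right)} \left(c{\left(-3 \right)} + 38\right) = - (-1 + \left(9 - 2\right)^{2} + 5 \left(9 - 2\right)) \left(-3 + 38\right) = - (-1 + \left(9 - 2\right)^{2} + 5 \left(9 - 2\right)) 35 = - (-1 + 7^{2} + 5 \cdot 7) 35 = - (-1 + 49 + 35) 35 = \left(-1\right) 83 \cdot 35 = \left(-83\right) 35 = -2905$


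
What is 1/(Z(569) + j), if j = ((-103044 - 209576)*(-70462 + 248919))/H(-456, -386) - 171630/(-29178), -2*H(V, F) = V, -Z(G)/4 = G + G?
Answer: -92397/22609004427184 ≈ -4.0867e-9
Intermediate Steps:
Z(G) = -8*G (Z(G) = -4*(G + G) = -8*G)
H(V, F) = -V/2
j = -22608583836040/92397 (j = ((-103044 - 209576)*(-70462 + 248919))/((-½*(-456))) - 171630/(-29178) = -312620*178457/228 - 171630*(-1/29178) = -55789227340*1/228 + 9535/1621 = -13947306835/57 + 9535/1621 = -22608583836040/92397 ≈ -2.4469e+8)
1/(Z(569) + j) = 1/(-8*569 - 22608583836040/92397) = 1/(-4552 - 22608583836040/92397) = 1/(-22609004427184/92397) = -92397/22609004427184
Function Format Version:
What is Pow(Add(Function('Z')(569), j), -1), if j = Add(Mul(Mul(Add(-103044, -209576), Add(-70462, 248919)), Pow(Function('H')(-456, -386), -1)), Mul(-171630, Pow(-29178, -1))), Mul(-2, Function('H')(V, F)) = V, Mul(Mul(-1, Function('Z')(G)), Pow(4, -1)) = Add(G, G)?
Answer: Rational(-92397, 22609004427184) ≈ -4.0867e-9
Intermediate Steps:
Function('Z')(G) = Mul(-8, G) (Function('Z')(G) = Mul(-4, Add(G, G)) = Mul(-4, Mul(2, G)) = Mul(-8, G))
Function('H')(V, F) = Mul(Rational(-1, 2), V)
j = Rational(-22608583836040, 92397) (j = Add(Mul(Mul(Add(-103044, -209576), Add(-70462, 248919)), Pow(Mul(Rational(-1, 2), -456), -1)), Mul(-171630, Pow(-29178, -1))) = Add(Mul(Mul(-312620, 178457), Pow(228, -1)), Mul(-171630, Rational(-1, 29178))) = Add(Mul(-55789227340, Rational(1, 228)), Rational(9535, 1621)) = Add(Rational(-13947306835, 57), Rational(9535, 1621)) = Rational(-22608583836040, 92397) ≈ -2.4469e+8)
Pow(Add(Function('Z')(569), j), -1) = Pow(Add(Mul(-8, 569), Rational(-22608583836040, 92397)), -1) = Pow(Add(-4552, Rational(-22608583836040, 92397)), -1) = Pow(Rational(-22609004427184, 92397), -1) = Rational(-92397, 22609004427184)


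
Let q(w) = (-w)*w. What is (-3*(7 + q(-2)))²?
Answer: 81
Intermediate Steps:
q(w) = -w²
(-3*(7 + q(-2)))² = (-3*(7 - 1*(-2)²))² = (-3*(7 - 1*4))² = (-3*(7 - 4))² = (-3*3)² = (-9)² = 81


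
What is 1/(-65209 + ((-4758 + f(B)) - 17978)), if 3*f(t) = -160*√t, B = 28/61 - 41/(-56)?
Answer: -5199579/457276774835 + 24*√3474926/5944598072855 ≈ -1.1363e-5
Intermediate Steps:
B = 4069/3416 (B = 28*(1/61) - 41*(-1/56) = 28/61 + 41/56 = 4069/3416 ≈ 1.1912)
f(t) = -160*√t/3 (f(t) = (-160*√t)/3 = -160*√t/3)
1/(-65209 + ((-4758 + f(B)) - 17978)) = 1/(-65209 + ((-4758 - 40*√3474926/1281) - 17978)) = 1/(-65209 + (-22736 - 40*√3474926/1281)) = 1/(-87945 - 40*√3474926/1281)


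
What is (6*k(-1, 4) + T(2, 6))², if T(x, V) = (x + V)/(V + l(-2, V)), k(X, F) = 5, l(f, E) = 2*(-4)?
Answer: 676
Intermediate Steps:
l(f, E) = -8
T(x, V) = (V + x)/(-8 + V) (T(x, V) = (x + V)/(V - 8) = (V + x)/(-8 + V))
(6*k(-1, 4) + T(2, 6))² = (6*5 + (6 + 2)/(-8 + 6))² = (30 + 8/(-2))² = (30 - ½*8)² = (30 - 4)² = 26² = 676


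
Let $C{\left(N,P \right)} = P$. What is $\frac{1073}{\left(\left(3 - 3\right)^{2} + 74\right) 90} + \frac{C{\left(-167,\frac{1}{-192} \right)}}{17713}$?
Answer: $\frac{8218817}{51013440} \approx 0.16111$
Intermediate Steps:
$\frac{1073}{\left(\left(3 - 3\right)^{2} + 74\right) 90} + \frac{C{\left(-167,\frac{1}{-192} \right)}}{17713} = \frac{1073}{\left(\left(3 - 3\right)^{2} + 74\right) 90} + \frac{1}{\left(-192\right) 17713} = \frac{1073}{\left(0^{2} + 74\right) 90} - \frac{1}{3400896} = \frac{1073}{\left(0 + 74\right) 90} - \frac{1}{3400896} = \frac{1073}{74 \cdot 90} - \frac{1}{3400896} = \frac{1073}{6660} - \frac{1}{3400896} = 1073 \cdot \frac{1}{6660} - \frac{1}{3400896} = \frac{29}{180} - \frac{1}{3400896} = \frac{8218817}{51013440}$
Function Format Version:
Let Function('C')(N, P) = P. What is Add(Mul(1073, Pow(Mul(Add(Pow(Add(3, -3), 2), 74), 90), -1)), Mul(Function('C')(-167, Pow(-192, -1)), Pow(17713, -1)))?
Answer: Rational(8218817, 51013440) ≈ 0.16111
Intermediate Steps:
Add(Mul(1073, Pow(Mul(Add(Pow(Add(3, -3), 2), 74), 90), -1)), Mul(Function('C')(-167, Pow(-192, -1)), Pow(17713, -1))) = Add(Mul(1073, Pow(Mul(Add(Pow(Add(3, -3), 2), 74), 90), -1)), Mul(Pow(-192, -1), Pow(17713, -1))) = Add(Mul(1073, Pow(Mul(Add(Pow(0, 2), 74), 90), -1)), Mul(Rational(-1, 192), Rational(1, 17713))) = Add(Mul(1073, Pow(Mul(Add(0, 74), 90), -1)), Rational(-1, 3400896)) = Add(Mul(1073, Pow(Mul(74, 90), -1)), Rational(-1, 3400896)) = Add(Mul(1073, Pow(6660, -1)), Rational(-1, 3400896)) = Add(Mul(1073, Rational(1, 6660)), Rational(-1, 3400896)) = Add(Rational(29, 180), Rational(-1, 3400896)) = Rational(8218817, 51013440)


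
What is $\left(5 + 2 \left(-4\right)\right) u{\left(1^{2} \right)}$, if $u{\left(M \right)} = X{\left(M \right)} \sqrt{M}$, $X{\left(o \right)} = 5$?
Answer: $-15$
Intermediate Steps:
$u{\left(M \right)} = 5 \sqrt{M}$
$\left(5 + 2 \left(-4\right)\right) u{\left(1^{2} \right)} = \left(5 + 2 \left(-4\right)\right) 5 \sqrt{1^{2}} = \left(5 - 8\right) 5 \sqrt{1} = - 3 \cdot 5 \cdot 1 = \left(-3\right) 5 = -15$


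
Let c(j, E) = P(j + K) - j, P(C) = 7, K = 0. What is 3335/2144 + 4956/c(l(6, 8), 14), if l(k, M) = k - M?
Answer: 3551893/6432 ≈ 552.22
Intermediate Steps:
c(j, E) = 7 - j
3335/2144 + 4956/c(l(6, 8), 14) = 3335/2144 + 4956/(7 - (6 - 1*8)) = 3335*(1/2144) + 4956/(7 - (6 - 8)) = 3335/2144 + 4956/(7 - 1*(-2)) = 3335/2144 + 4956/(7 + 2) = 3335/2144 + 4956/9 = 3335/2144 + 4956*(⅑) = 3335/2144 + 1652/3 = 3551893/6432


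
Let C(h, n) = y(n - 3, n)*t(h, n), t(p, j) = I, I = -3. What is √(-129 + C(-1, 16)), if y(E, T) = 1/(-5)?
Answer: I*√3210/5 ≈ 11.331*I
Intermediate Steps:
y(E, T) = -⅕
t(p, j) = -3
C(h, n) = ⅗ (C(h, n) = -⅕*(-3) = ⅗)
√(-129 + C(-1, 16)) = √(-129 + ⅗) = √(-642/5) = I*√3210/5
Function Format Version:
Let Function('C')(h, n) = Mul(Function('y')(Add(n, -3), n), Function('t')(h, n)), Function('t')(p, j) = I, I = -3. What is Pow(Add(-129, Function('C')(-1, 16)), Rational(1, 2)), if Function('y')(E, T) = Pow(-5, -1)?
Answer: Mul(Rational(1, 5), I, Pow(3210, Rational(1, 2))) ≈ Mul(11.331, I)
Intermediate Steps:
Function('y')(E, T) = Rational(-1, 5)
Function('t')(p, j) = -3
Function('C')(h, n) = Rational(3, 5) (Function('C')(h, n) = Mul(Rational(-1, 5), -3) = Rational(3, 5))
Pow(Add(-129, Function('C')(-1, 16)), Rational(1, 2)) = Pow(Add(-129, Rational(3, 5)), Rational(1, 2)) = Pow(Rational(-642, 5), Rational(1, 2)) = Mul(Rational(1, 5), I, Pow(3210, Rational(1, 2)))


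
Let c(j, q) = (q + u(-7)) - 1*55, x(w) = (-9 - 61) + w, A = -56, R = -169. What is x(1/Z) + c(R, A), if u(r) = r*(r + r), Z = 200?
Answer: -16599/200 ≈ -82.995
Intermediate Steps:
u(r) = 2*r² (u(r) = r*(2*r) = 2*r²)
x(w) = -70 + w
c(j, q) = 43 + q (c(j, q) = (q + 2*(-7)²) - 1*55 = (q + 2*49) - 55 = (q + 98) - 55 = (98 + q) - 55 = 43 + q)
x(1/Z) + c(R, A) = (-70 + 1/200) + (43 - 56) = (-70 + 1/200) - 13 = -13999/200 - 13 = -16599/200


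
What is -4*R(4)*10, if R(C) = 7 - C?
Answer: -120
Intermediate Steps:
-4*R(4)*10 = -4*(7 - 1*4)*10 = -4*(7 - 4)*10 = -4*3*10 = -12*10 = -120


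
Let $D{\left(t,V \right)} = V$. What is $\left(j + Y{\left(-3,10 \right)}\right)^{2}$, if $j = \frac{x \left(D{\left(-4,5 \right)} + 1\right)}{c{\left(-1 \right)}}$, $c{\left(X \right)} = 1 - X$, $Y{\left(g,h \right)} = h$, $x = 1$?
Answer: $169$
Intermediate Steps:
$j = 3$ ($j = \frac{1 \left(5 + 1\right)}{1 - -1} = \frac{1 \cdot 6}{1 + 1} = \frac{6}{2} = 6 \cdot \frac{1}{2} = 3$)
$\left(j + Y{\left(-3,10 \right)}\right)^{2} = \left(3 + 10\right)^{2} = 13^{2} = 169$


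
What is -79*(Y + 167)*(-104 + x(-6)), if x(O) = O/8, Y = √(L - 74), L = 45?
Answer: 5527867/4 + 33101*I*√29/4 ≈ 1.382e+6 + 44564.0*I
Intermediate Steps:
Y = I*√29 (Y = √(45 - 74) = √(-29) = I*√29 ≈ 5.3852*I)
x(O) = O/8 (x(O) = O*(⅛) = O/8)
-79*(Y + 167)*(-104 + x(-6)) = -79*(I*√29 + 167)*(-104 + (⅛)*(-6)) = -79*(167 + I*√29)*(-104 - ¾) = -79*(167 + I*√29)*(-419)/4 = -79*(-69973/4 - 419*I*√29/4) = 5527867/4 + 33101*I*√29/4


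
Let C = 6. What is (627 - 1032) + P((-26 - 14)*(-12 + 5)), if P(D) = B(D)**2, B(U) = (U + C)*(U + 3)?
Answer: 6550959439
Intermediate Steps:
B(U) = (3 + U)*(6 + U) (B(U) = (U + 6)*(U + 3) = (6 + U)*(3 + U) = (3 + U)*(6 + U))
P(D) = (18 + D**2 + 9*D)**2
(627 - 1032) + P((-26 - 14)*(-12 + 5)) = (627 - 1032) + (18 + ((-26 - 14)*(-12 + 5))**2 + 9*((-26 - 14)*(-12 + 5)))**2 = -405 + (18 + (-40*(-7))**2 + 9*(-40*(-7)))**2 = -405 + (18 + 280**2 + 9*280)**2 = -405 + (18 + 78400 + 2520)**2 = -405 + 80938**2 = -405 + 6550959844 = 6550959439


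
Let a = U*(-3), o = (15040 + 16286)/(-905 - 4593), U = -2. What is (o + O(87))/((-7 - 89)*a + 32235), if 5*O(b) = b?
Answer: 53616/145050985 ≈ 0.00036964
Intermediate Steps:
o = -15663/2749 (o = 31326/(-5498) = 31326*(-1/5498) = -15663/2749 ≈ -5.6977)
O(b) = b/5
a = 6 (a = -2*(-3) = 6)
(o + O(87))/((-7 - 89)*a + 32235) = (-15663/2749 + (⅕)*87)/((-7 - 89)*6 + 32235) = (-15663/2749 + 87/5)/(-96*6 + 32235) = 160848/(13745*(-576 + 32235)) = (160848/13745)/31659 = (160848/13745)*(1/31659) = 53616/145050985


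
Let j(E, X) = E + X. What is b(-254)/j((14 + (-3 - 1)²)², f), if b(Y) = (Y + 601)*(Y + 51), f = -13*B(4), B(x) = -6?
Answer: -70441/978 ≈ -72.026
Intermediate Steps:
f = 78 (f = -13*(-6) = 78)
b(Y) = (51 + Y)*(601 + Y) (b(Y) = (601 + Y)*(51 + Y) = (51 + Y)*(601 + Y))
b(-254)/j((14 + (-3 - 1)²)², f) = (30651 + (-254)² + 652*(-254))/((14 + (-3 - 1)²)² + 78) = (30651 + 64516 - 165608)/((14 + (-4)²)² + 78) = -70441/((14 + 16)² + 78) = -70441/(30² + 78) = -70441/(900 + 78) = -70441/978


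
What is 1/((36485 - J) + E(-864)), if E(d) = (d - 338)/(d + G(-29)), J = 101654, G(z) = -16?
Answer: -440/28673759 ≈ -1.5345e-5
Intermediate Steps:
E(d) = (-338 + d)/(-16 + d) (E(d) = (d - 338)/(d - 16) = (-338 + d)/(-16 + d))
1/((36485 - J) + E(-864)) = 1/((36485 - 1*101654) + (-338 - 864)/(-16 - 864)) = 1/((36485 - 101654) - 1202/(-880)) = 1/(-65169 - 1/880*(-1202)) = 1/(-65169 + 601/440) = 1/(-28673759/440) = -440/28673759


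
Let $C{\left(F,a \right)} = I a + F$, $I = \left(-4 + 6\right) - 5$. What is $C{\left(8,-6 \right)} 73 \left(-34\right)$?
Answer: $-64532$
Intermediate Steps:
$I = -3$ ($I = 2 - 5 = -3$)
$C{\left(F,a \right)} = F - 3 a$ ($C{\left(F,a \right)} = - 3 a + F = F - 3 a$)
$C{\left(8,-6 \right)} 73 \left(-34\right) = \left(8 - -18\right) 73 \left(-34\right) = \left(8 + 18\right) 73 \left(-34\right) = 26 \cdot 73 \left(-34\right) = 1898 \left(-34\right) = -64532$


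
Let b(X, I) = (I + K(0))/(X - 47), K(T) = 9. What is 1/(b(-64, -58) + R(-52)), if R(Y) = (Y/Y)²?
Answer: 111/160 ≈ 0.69375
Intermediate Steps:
b(X, I) = (9 + I)/(-47 + X) (b(X, I) = (I + 9)/(X - 47) = (9 + I)/(-47 + X))
R(Y) = 1 (R(Y) = 1² = 1)
1/(b(-64, -58) + R(-52)) = 1/((9 - 58)/(-47 - 64) + 1) = 1/(-49/(-111) + 1) = 1/(-1/111*(-49) + 1) = 1/(49/111 + 1) = 1/(160/111) = 111/160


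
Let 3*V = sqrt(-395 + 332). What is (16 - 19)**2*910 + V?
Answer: 8190 + I*sqrt(7) ≈ 8190.0 + 2.6458*I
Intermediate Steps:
V = I*sqrt(7) (V = sqrt(-395 + 332)/3 = sqrt(-63)/3 = (3*I*sqrt(7))/3 = I*sqrt(7) ≈ 2.6458*I)
(16 - 19)**2*910 + V = (16 - 19)**2*910 + I*sqrt(7) = (-3)**2*910 + I*sqrt(7) = 9*910 + I*sqrt(7) = 8190 + I*sqrt(7)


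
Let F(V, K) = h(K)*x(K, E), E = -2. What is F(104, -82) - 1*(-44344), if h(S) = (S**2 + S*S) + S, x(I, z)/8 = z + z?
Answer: -383368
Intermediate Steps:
x(I, z) = 16*z (x(I, z) = 8*(z + z) = 8*(2*z) = 16*z)
h(S) = S + 2*S**2 (h(S) = (S**2 + S**2) + S = 2*S**2 + S = S + 2*S**2)
F(V, K) = -32*K*(1 + 2*K) (F(V, K) = (K*(1 + 2*K))*(16*(-2)) = (K*(1 + 2*K))*(-32) = -32*K*(1 + 2*K))
F(104, -82) - 1*(-44344) = -32*(-82)*(1 + 2*(-82)) - 1*(-44344) = -32*(-82)*(1 - 164) + 44344 = -32*(-82)*(-163) + 44344 = -427712 + 44344 = -383368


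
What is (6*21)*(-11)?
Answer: -1386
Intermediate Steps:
(6*21)*(-11) = 126*(-11) = -1386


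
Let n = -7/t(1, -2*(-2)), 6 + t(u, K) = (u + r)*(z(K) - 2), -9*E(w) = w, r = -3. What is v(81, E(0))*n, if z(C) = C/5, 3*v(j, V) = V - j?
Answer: -105/2 ≈ -52.500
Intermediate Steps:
E(w) = -w/9
v(j, V) = -j/3 + V/3 (v(j, V) = (V - j)/3 = -j/3 + V/3)
z(C) = C/5 (z(C) = C*(⅕) = C/5)
t(u, K) = -6 + (-3 + u)*(-2 + K/5) (t(u, K) = -6 + (u - 3)*(K/5 - 2) = -6 + (-3 + u)*(-2 + K/5))
n = 35/18 (n = -7/(-2*1 - (-6)*(-2)/5 + (⅕)*(-2*(-2))*1) = -7/(-2 - ⅗*4 + (⅕)*4*1) = -7/(-2 - 12/5 + ⅘) = -7/(-18/5) = -7*(-5/18) = 35/18 ≈ 1.9444)
v(81, E(0))*n = (-⅓*81 + (-⅑*0)/3)*(35/18) = (-27 + (⅓)*0)*(35/18) = (-27 + 0)*(35/18) = -27*35/18 = -105/2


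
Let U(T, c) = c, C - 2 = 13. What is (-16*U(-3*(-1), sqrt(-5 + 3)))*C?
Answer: -240*I*sqrt(2) ≈ -339.41*I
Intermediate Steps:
C = 15 (C = 2 + 13 = 15)
(-16*U(-3*(-1), sqrt(-5 + 3)))*C = -16*sqrt(-5 + 3)*15 = -16*I*sqrt(2)*15 = -240*I*sqrt(2)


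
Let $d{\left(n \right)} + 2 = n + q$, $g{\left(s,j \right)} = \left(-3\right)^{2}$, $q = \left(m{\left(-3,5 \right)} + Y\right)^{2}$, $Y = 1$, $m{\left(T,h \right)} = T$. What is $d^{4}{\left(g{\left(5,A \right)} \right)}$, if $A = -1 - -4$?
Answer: $14641$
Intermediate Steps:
$A = 3$ ($A = -1 + 4 = 3$)
$q = 4$ ($q = \left(-3 + 1\right)^{2} = \left(-2\right)^{2} = 4$)
$g{\left(s,j \right)} = 9$
$d{\left(n \right)} = 2 + n$ ($d{\left(n \right)} = -2 + \left(n + 4\right) = -2 + \left(4 + n\right) = 2 + n$)
$d^{4}{\left(g{\left(5,A \right)} \right)} = \left(2 + 9\right)^{4} = 11^{4} = 14641$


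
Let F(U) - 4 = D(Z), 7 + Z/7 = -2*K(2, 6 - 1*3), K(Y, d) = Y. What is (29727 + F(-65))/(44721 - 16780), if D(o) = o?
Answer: 29654/27941 ≈ 1.0613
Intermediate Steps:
Z = -77 (Z = -49 + 7*(-2*2) = -49 + 7*(-4) = -49 - 28 = -77)
F(U) = -73 (F(U) = 4 - 77 = -73)
(29727 + F(-65))/(44721 - 16780) = (29727 - 73)/(44721 - 16780) = 29654/27941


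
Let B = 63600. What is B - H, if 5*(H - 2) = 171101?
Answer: 146889/5 ≈ 29378.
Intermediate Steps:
H = 171111/5 (H = 2 + (⅕)*171101 = 2 + 171101/5 = 171111/5 ≈ 34222.)
B - H = 63600 - 1*171111/5 = 63600 - 171111/5 = 146889/5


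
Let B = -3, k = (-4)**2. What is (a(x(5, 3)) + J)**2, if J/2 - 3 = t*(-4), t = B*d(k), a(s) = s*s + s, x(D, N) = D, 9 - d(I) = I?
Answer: 17424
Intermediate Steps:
k = 16
d(I) = 9 - I
a(s) = s + s**2 (a(s) = s**2 + s = s + s**2)
t = 21 (t = -3*(9 - 1*16) = -3*(9 - 16) = -3*(-7) = 21)
J = -162 (J = 6 + 2*(21*(-4)) = 6 + 2*(-84) = 6 - 168 = -162)
(a(x(5, 3)) + J)**2 = (5*(1 + 5) - 162)**2 = (5*6 - 162)**2 = (30 - 162)**2 = (-132)**2 = 17424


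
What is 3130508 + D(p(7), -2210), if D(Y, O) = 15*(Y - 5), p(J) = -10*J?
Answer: 3129383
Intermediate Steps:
D(Y, O) = -75 + 15*Y (D(Y, O) = 15*(-5 + Y) = -75 + 15*Y)
3130508 + D(p(7), -2210) = 3130508 + (-75 + 15*(-10*7)) = 3130508 + (-75 + 15*(-70)) = 3130508 + (-75 - 1050) = 3130508 - 1125 = 3129383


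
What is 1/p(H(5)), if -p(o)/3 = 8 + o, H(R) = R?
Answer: -1/39 ≈ -0.025641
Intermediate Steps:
p(o) = -24 - 3*o (p(o) = -3*(8 + o) = -24 - 3*o)
1/p(H(5)) = 1/(-24 - 3*5) = 1/(-24 - 15) = 1/(-39) = -1/39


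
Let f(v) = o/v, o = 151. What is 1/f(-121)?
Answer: -121/151 ≈ -0.80132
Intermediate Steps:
f(v) = 151/v
1/f(-121) = 1/(151/(-121)) = 1/(151*(-1/121)) = 1/(-151/121) = -121/151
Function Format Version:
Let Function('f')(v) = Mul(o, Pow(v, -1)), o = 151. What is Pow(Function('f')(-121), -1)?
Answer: Rational(-121, 151) ≈ -0.80132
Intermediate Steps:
Function('f')(v) = Mul(151, Pow(v, -1))
Pow(Function('f')(-121), -1) = Pow(Mul(151, Pow(-121, -1)), -1) = Pow(Mul(151, Rational(-1, 121)), -1) = Pow(Rational(-151, 121), -1) = Rational(-121, 151)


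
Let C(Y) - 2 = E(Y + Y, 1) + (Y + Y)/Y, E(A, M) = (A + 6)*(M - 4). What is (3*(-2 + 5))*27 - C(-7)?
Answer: 215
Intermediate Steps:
E(A, M) = (-4 + M)*(6 + A) (E(A, M) = (6 + A)*(-4 + M) = (-4 + M)*(6 + A))
C(Y) = -14 - 6*Y (C(Y) = 2 + ((-24 - 4*(Y + Y) + 6*1 + (Y + Y)*1) + (Y + Y)/Y) = 2 + ((-24 - 8*Y + 6 + (2*Y)*1) + (2*Y)/Y) = 2 + ((-24 - 8*Y + 6 + 2*Y) + 2) = 2 + ((-18 - 6*Y) + 2) = 2 + (-16 - 6*Y) = -14 - 6*Y)
(3*(-2 + 5))*27 - C(-7) = (3*(-2 + 5))*27 - (-14 - 6*(-7)) = (3*3)*27 - (-14 + 42) = 9*27 - 1*28 = 243 - 28 = 215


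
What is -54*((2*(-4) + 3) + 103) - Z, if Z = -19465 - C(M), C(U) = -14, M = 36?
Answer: 14159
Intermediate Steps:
Z = -19451 (Z = -19465 - 1*(-14) = -19465 + 14 = -19451)
-54*((2*(-4) + 3) + 103) - Z = -54*((2*(-4) + 3) + 103) - 1*(-19451) = -54*((-8 + 3) + 103) + 19451 = -54*(-5 + 103) + 19451 = -54*98 + 19451 = -5292 + 19451 = 14159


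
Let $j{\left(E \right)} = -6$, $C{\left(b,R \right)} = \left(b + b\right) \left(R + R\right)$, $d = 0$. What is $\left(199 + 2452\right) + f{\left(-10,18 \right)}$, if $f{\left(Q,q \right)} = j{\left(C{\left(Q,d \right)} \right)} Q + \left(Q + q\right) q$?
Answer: $2855$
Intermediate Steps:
$C{\left(b,R \right)} = 4 R b$ ($C{\left(b,R \right)} = 2 b 2 R = 4 R b$)
$f{\left(Q,q \right)} = - 6 Q + q \left(Q + q\right)$ ($f{\left(Q,q \right)} = - 6 Q + \left(Q + q\right) q = - 6 Q + q \left(Q + q\right)$)
$\left(199 + 2452\right) + f{\left(-10,18 \right)} = \left(199 + 2452\right) - \left(120 - 324\right) = 2651 + \left(324 + 60 - 180\right) = 2651 + 204 = 2855$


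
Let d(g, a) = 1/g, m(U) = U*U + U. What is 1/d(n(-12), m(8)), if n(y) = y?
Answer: -12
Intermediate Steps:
m(U) = U + U**2 (m(U) = U**2 + U = U + U**2)
1/d(n(-12), m(8)) = 1/(1/(-12)) = 1/(-1/12) = -12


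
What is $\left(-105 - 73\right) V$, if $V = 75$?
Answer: $-13350$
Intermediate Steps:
$\left(-105 - 73\right) V = \left(-105 - 73\right) 75 = \left(-178\right) 75 = -13350$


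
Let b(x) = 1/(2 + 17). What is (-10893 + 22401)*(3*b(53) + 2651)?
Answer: 579680976/19 ≈ 3.0510e+7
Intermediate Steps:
b(x) = 1/19
(-10893 + 22401)*(3*b(53) + 2651) = (-10893 + 22401)*(3*(1/19) + 2651) = 11508*(3/19 + 2651) = 11508*(50372/19) = 579680976/19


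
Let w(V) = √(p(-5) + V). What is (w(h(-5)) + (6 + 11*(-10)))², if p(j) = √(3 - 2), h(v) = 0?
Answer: 10609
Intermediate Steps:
p(j) = 1 (p(j) = √1 = 1)
w(V) = √(1 + V)
(w(h(-5)) + (6 + 11*(-10)))² = (√(1 + 0) + (6 + 11*(-10)))² = (√1 + (6 - 110))² = (1 - 104)² = (-103)² = 10609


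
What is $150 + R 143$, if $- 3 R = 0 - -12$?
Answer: $-422$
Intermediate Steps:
$R = -4$ ($R = - \frac{0 - -12}{3} = - \frac{0 + 12}{3} = \left(- \frac{1}{3}\right) 12 = -4$)
$150 + R 143 = 150 - 572 = -422$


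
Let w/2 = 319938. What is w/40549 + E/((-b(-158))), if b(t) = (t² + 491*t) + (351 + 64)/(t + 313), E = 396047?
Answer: 1541445005969/66133432099 ≈ 23.308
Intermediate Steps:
w = 639876 (w = 2*319938 = 639876)
b(t) = t² + 415/(313 + t) + 491*t (b(t) = (t² + 491*t) + 415/(313 + t) = t² + 415/(313 + t) + 491*t)
w/40549 + E/((-b(-158))) = 639876/40549 + 396047/((-(415 + (-158)³ + 804*(-158)² + 153683*(-158))/(313 - 158))) = 639876*(1/40549) + 396047/((-(415 - 3944312 + 804*24964 - 24281914)/155)) = 639876/40549 + 396047/((-(415 - 3944312 + 20071056 - 24281914)/155)) = 639876/40549 + 396047/((-(-8154755)/155)) = 639876/40549 + 396047/((-1*(-1630951/31))) = 639876/40549 + 396047/(1630951/31) = 639876/40549 + 396047*(31/1630951) = 639876/40549 + 12277457/1630951 = 1541445005969/66133432099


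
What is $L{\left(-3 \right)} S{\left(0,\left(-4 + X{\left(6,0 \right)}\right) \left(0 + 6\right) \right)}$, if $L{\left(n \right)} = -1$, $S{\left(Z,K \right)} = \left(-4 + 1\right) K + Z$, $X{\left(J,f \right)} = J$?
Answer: $36$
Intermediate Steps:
$S{\left(Z,K \right)} = Z - 3 K$ ($S{\left(Z,K \right)} = - 3 K + Z = Z - 3 K$)
$L{\left(-3 \right)} S{\left(0,\left(-4 + X{\left(6,0 \right)}\right) \left(0 + 6\right) \right)} = - (0 - 3 \left(-4 + 6\right) \left(0 + 6\right)) = - (0 - 3 \cdot 2 \cdot 6) = - (0 - 36) = \left(-1\right) \left(-36\right) = 36$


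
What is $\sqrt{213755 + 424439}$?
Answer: $\sqrt{638194} \approx 798.87$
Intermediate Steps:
$\sqrt{213755 + 424439} = \sqrt{638194}$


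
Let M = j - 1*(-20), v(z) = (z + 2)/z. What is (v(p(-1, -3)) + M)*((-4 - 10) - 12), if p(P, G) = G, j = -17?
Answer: -260/3 ≈ -86.667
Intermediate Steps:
v(z) = (2 + z)/z
M = 3 (M = -17 - 1*(-20) = -17 + 20 = 3)
(v(p(-1, -3)) + M)*((-4 - 10) - 12) = ((2 - 3)/(-3) + 3)*((-4 - 10) - 12) = (-1/3*(-1) + 3)*(-14 - 12) = (1/3 + 3)*(-26) = (10/3)*(-26) = -260/3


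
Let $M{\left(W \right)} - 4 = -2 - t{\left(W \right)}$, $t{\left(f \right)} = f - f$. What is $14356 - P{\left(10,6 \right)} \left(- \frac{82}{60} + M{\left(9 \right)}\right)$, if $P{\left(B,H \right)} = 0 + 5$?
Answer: $\frac{86117}{6} \approx 14353.0$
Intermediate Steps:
$t{\left(f \right)} = 0$
$M{\left(W \right)} = 2$ ($M{\left(W \right)} = 4 - 2 = 2$)
$P{\left(B,H \right)} = 5$
$14356 - P{\left(10,6 \right)} \left(- \frac{82}{60} + M{\left(9 \right)}\right) = 14356 - 5 \left(- \frac{82}{60} + 2\right) = 14356 - 5 \left(\left(-82\right) \frac{1}{60} + 2\right) = 14356 - 5 \left(- \frac{41}{30} + 2\right) = 14356 - 5 \cdot \frac{19}{30} = 14356 - \frac{19}{6} = \frac{86117}{6}$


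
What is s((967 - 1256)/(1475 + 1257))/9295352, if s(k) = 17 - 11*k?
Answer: 49623/25394901664 ≈ 1.9541e-6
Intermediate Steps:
s((967 - 1256)/(1475 + 1257))/9295352 = (17 - 11*(967 - 1256)/(1475 + 1257))/9295352 = (17 - (-3179)/2732)*(1/9295352) = (17 - 11*(-289/2732))*(1/9295352) = (17 + 3179/2732)*(1/9295352) = (49623/2732)*(1/9295352) = 49623/25394901664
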